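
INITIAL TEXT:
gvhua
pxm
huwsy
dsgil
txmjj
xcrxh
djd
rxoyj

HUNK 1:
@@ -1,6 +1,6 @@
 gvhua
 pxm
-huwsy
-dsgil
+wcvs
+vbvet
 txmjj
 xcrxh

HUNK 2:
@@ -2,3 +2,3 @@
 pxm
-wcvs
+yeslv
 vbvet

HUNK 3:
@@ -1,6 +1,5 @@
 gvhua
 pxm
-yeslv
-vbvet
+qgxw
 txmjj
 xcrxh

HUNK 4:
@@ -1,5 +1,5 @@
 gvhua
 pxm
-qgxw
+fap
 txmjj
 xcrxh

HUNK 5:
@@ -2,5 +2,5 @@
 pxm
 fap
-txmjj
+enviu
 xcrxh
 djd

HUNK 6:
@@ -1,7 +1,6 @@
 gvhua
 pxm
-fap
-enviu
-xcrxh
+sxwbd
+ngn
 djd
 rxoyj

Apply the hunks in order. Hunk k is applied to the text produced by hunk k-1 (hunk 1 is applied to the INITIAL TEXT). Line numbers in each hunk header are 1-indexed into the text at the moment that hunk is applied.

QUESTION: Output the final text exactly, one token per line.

Answer: gvhua
pxm
sxwbd
ngn
djd
rxoyj

Derivation:
Hunk 1: at line 1 remove [huwsy,dsgil] add [wcvs,vbvet] -> 8 lines: gvhua pxm wcvs vbvet txmjj xcrxh djd rxoyj
Hunk 2: at line 2 remove [wcvs] add [yeslv] -> 8 lines: gvhua pxm yeslv vbvet txmjj xcrxh djd rxoyj
Hunk 3: at line 1 remove [yeslv,vbvet] add [qgxw] -> 7 lines: gvhua pxm qgxw txmjj xcrxh djd rxoyj
Hunk 4: at line 1 remove [qgxw] add [fap] -> 7 lines: gvhua pxm fap txmjj xcrxh djd rxoyj
Hunk 5: at line 2 remove [txmjj] add [enviu] -> 7 lines: gvhua pxm fap enviu xcrxh djd rxoyj
Hunk 6: at line 1 remove [fap,enviu,xcrxh] add [sxwbd,ngn] -> 6 lines: gvhua pxm sxwbd ngn djd rxoyj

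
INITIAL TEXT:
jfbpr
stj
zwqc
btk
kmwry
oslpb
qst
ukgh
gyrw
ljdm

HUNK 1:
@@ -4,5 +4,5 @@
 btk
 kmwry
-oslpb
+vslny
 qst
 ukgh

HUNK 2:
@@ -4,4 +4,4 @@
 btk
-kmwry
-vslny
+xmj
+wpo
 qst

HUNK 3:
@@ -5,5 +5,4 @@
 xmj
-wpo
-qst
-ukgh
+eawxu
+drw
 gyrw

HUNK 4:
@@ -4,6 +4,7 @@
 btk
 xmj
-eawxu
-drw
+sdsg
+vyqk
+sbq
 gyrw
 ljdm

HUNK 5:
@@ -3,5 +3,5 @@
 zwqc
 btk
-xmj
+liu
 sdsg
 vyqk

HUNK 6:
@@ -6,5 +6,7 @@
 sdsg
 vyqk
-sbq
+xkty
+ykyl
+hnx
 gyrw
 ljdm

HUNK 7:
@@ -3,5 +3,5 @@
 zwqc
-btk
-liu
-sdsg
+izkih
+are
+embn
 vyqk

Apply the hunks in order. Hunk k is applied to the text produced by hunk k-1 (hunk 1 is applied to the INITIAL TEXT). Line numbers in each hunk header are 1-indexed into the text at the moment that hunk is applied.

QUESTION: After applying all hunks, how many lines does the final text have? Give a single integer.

Answer: 12

Derivation:
Hunk 1: at line 4 remove [oslpb] add [vslny] -> 10 lines: jfbpr stj zwqc btk kmwry vslny qst ukgh gyrw ljdm
Hunk 2: at line 4 remove [kmwry,vslny] add [xmj,wpo] -> 10 lines: jfbpr stj zwqc btk xmj wpo qst ukgh gyrw ljdm
Hunk 3: at line 5 remove [wpo,qst,ukgh] add [eawxu,drw] -> 9 lines: jfbpr stj zwqc btk xmj eawxu drw gyrw ljdm
Hunk 4: at line 4 remove [eawxu,drw] add [sdsg,vyqk,sbq] -> 10 lines: jfbpr stj zwqc btk xmj sdsg vyqk sbq gyrw ljdm
Hunk 5: at line 3 remove [xmj] add [liu] -> 10 lines: jfbpr stj zwqc btk liu sdsg vyqk sbq gyrw ljdm
Hunk 6: at line 6 remove [sbq] add [xkty,ykyl,hnx] -> 12 lines: jfbpr stj zwqc btk liu sdsg vyqk xkty ykyl hnx gyrw ljdm
Hunk 7: at line 3 remove [btk,liu,sdsg] add [izkih,are,embn] -> 12 lines: jfbpr stj zwqc izkih are embn vyqk xkty ykyl hnx gyrw ljdm
Final line count: 12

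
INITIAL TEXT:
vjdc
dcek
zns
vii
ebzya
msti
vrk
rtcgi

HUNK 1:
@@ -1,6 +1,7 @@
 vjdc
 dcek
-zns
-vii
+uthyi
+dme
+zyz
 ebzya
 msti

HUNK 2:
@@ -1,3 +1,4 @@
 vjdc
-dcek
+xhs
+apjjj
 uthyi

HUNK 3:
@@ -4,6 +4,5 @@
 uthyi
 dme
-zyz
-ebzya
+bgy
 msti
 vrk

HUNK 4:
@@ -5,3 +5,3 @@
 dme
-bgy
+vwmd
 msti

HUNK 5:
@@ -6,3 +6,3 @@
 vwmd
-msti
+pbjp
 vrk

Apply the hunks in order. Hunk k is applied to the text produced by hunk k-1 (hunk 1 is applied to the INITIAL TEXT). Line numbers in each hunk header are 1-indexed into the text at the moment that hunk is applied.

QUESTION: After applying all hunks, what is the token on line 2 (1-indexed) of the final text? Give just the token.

Hunk 1: at line 1 remove [zns,vii] add [uthyi,dme,zyz] -> 9 lines: vjdc dcek uthyi dme zyz ebzya msti vrk rtcgi
Hunk 2: at line 1 remove [dcek] add [xhs,apjjj] -> 10 lines: vjdc xhs apjjj uthyi dme zyz ebzya msti vrk rtcgi
Hunk 3: at line 4 remove [zyz,ebzya] add [bgy] -> 9 lines: vjdc xhs apjjj uthyi dme bgy msti vrk rtcgi
Hunk 4: at line 5 remove [bgy] add [vwmd] -> 9 lines: vjdc xhs apjjj uthyi dme vwmd msti vrk rtcgi
Hunk 5: at line 6 remove [msti] add [pbjp] -> 9 lines: vjdc xhs apjjj uthyi dme vwmd pbjp vrk rtcgi
Final line 2: xhs

Answer: xhs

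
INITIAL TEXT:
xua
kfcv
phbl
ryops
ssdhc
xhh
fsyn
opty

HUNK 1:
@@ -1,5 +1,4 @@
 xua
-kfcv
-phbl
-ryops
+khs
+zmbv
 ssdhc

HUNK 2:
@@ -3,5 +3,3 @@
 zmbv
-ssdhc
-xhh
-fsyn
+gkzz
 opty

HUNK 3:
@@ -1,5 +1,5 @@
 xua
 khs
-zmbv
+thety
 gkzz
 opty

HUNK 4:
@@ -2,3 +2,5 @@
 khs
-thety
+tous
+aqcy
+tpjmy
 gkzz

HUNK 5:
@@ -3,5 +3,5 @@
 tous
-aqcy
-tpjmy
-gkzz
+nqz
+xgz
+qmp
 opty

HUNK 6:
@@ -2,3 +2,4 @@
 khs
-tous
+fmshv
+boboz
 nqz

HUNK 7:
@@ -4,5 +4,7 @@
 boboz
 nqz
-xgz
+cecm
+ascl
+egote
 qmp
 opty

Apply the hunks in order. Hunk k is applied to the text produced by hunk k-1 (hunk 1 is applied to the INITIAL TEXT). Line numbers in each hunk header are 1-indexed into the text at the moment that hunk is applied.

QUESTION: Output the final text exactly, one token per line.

Answer: xua
khs
fmshv
boboz
nqz
cecm
ascl
egote
qmp
opty

Derivation:
Hunk 1: at line 1 remove [kfcv,phbl,ryops] add [khs,zmbv] -> 7 lines: xua khs zmbv ssdhc xhh fsyn opty
Hunk 2: at line 3 remove [ssdhc,xhh,fsyn] add [gkzz] -> 5 lines: xua khs zmbv gkzz opty
Hunk 3: at line 1 remove [zmbv] add [thety] -> 5 lines: xua khs thety gkzz opty
Hunk 4: at line 2 remove [thety] add [tous,aqcy,tpjmy] -> 7 lines: xua khs tous aqcy tpjmy gkzz opty
Hunk 5: at line 3 remove [aqcy,tpjmy,gkzz] add [nqz,xgz,qmp] -> 7 lines: xua khs tous nqz xgz qmp opty
Hunk 6: at line 2 remove [tous] add [fmshv,boboz] -> 8 lines: xua khs fmshv boboz nqz xgz qmp opty
Hunk 7: at line 4 remove [xgz] add [cecm,ascl,egote] -> 10 lines: xua khs fmshv boboz nqz cecm ascl egote qmp opty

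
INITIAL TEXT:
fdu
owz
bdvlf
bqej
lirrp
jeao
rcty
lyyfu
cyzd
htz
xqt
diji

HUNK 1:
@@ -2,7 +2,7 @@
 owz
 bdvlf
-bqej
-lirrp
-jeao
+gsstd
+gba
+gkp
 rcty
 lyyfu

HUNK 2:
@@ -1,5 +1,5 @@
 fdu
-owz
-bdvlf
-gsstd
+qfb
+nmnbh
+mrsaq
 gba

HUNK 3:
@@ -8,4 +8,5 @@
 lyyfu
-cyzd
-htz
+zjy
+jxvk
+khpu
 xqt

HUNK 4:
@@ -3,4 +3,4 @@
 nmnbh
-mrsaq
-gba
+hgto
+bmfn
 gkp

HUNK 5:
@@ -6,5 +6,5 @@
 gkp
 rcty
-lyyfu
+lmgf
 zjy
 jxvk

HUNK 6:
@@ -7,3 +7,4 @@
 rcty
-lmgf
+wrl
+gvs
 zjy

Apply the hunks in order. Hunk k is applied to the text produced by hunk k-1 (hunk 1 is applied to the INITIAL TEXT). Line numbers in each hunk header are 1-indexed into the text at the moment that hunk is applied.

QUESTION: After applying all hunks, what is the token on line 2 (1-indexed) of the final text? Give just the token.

Hunk 1: at line 2 remove [bqej,lirrp,jeao] add [gsstd,gba,gkp] -> 12 lines: fdu owz bdvlf gsstd gba gkp rcty lyyfu cyzd htz xqt diji
Hunk 2: at line 1 remove [owz,bdvlf,gsstd] add [qfb,nmnbh,mrsaq] -> 12 lines: fdu qfb nmnbh mrsaq gba gkp rcty lyyfu cyzd htz xqt diji
Hunk 3: at line 8 remove [cyzd,htz] add [zjy,jxvk,khpu] -> 13 lines: fdu qfb nmnbh mrsaq gba gkp rcty lyyfu zjy jxvk khpu xqt diji
Hunk 4: at line 3 remove [mrsaq,gba] add [hgto,bmfn] -> 13 lines: fdu qfb nmnbh hgto bmfn gkp rcty lyyfu zjy jxvk khpu xqt diji
Hunk 5: at line 6 remove [lyyfu] add [lmgf] -> 13 lines: fdu qfb nmnbh hgto bmfn gkp rcty lmgf zjy jxvk khpu xqt diji
Hunk 6: at line 7 remove [lmgf] add [wrl,gvs] -> 14 lines: fdu qfb nmnbh hgto bmfn gkp rcty wrl gvs zjy jxvk khpu xqt diji
Final line 2: qfb

Answer: qfb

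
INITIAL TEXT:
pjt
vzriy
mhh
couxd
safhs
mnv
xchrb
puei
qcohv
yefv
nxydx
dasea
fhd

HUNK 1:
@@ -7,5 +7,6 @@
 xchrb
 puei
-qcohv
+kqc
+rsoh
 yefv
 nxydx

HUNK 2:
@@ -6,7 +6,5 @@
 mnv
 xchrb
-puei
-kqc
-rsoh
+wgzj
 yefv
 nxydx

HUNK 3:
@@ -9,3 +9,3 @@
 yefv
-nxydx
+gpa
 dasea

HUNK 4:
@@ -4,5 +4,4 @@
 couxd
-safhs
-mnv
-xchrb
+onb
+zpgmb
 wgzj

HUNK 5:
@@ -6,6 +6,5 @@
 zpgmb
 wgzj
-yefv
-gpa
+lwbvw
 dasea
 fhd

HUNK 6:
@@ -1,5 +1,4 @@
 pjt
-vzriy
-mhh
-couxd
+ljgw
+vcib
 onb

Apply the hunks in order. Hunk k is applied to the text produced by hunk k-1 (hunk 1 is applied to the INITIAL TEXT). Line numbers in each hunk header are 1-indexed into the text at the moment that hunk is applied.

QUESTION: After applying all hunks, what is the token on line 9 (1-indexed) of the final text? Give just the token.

Hunk 1: at line 7 remove [qcohv] add [kqc,rsoh] -> 14 lines: pjt vzriy mhh couxd safhs mnv xchrb puei kqc rsoh yefv nxydx dasea fhd
Hunk 2: at line 6 remove [puei,kqc,rsoh] add [wgzj] -> 12 lines: pjt vzriy mhh couxd safhs mnv xchrb wgzj yefv nxydx dasea fhd
Hunk 3: at line 9 remove [nxydx] add [gpa] -> 12 lines: pjt vzriy mhh couxd safhs mnv xchrb wgzj yefv gpa dasea fhd
Hunk 4: at line 4 remove [safhs,mnv,xchrb] add [onb,zpgmb] -> 11 lines: pjt vzriy mhh couxd onb zpgmb wgzj yefv gpa dasea fhd
Hunk 5: at line 6 remove [yefv,gpa] add [lwbvw] -> 10 lines: pjt vzriy mhh couxd onb zpgmb wgzj lwbvw dasea fhd
Hunk 6: at line 1 remove [vzriy,mhh,couxd] add [ljgw,vcib] -> 9 lines: pjt ljgw vcib onb zpgmb wgzj lwbvw dasea fhd
Final line 9: fhd

Answer: fhd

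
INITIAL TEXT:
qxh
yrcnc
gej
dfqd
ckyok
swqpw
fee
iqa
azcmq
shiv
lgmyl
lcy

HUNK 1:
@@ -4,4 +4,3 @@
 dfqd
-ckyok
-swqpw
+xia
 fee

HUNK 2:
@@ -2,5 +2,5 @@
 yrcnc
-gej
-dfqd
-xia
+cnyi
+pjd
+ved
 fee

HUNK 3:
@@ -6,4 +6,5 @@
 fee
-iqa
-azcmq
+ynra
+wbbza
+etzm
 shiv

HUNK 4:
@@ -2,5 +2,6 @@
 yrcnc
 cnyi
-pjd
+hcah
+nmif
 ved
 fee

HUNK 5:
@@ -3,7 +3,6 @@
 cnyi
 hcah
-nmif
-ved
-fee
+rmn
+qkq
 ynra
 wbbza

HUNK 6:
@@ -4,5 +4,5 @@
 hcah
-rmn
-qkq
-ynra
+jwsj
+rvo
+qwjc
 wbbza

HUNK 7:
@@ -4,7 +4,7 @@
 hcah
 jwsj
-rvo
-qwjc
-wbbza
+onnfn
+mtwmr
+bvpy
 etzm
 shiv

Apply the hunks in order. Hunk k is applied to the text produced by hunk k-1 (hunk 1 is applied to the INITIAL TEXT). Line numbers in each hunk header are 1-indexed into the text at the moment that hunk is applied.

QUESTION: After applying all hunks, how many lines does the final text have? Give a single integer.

Answer: 12

Derivation:
Hunk 1: at line 4 remove [ckyok,swqpw] add [xia] -> 11 lines: qxh yrcnc gej dfqd xia fee iqa azcmq shiv lgmyl lcy
Hunk 2: at line 2 remove [gej,dfqd,xia] add [cnyi,pjd,ved] -> 11 lines: qxh yrcnc cnyi pjd ved fee iqa azcmq shiv lgmyl lcy
Hunk 3: at line 6 remove [iqa,azcmq] add [ynra,wbbza,etzm] -> 12 lines: qxh yrcnc cnyi pjd ved fee ynra wbbza etzm shiv lgmyl lcy
Hunk 4: at line 2 remove [pjd] add [hcah,nmif] -> 13 lines: qxh yrcnc cnyi hcah nmif ved fee ynra wbbza etzm shiv lgmyl lcy
Hunk 5: at line 3 remove [nmif,ved,fee] add [rmn,qkq] -> 12 lines: qxh yrcnc cnyi hcah rmn qkq ynra wbbza etzm shiv lgmyl lcy
Hunk 6: at line 4 remove [rmn,qkq,ynra] add [jwsj,rvo,qwjc] -> 12 lines: qxh yrcnc cnyi hcah jwsj rvo qwjc wbbza etzm shiv lgmyl lcy
Hunk 7: at line 4 remove [rvo,qwjc,wbbza] add [onnfn,mtwmr,bvpy] -> 12 lines: qxh yrcnc cnyi hcah jwsj onnfn mtwmr bvpy etzm shiv lgmyl lcy
Final line count: 12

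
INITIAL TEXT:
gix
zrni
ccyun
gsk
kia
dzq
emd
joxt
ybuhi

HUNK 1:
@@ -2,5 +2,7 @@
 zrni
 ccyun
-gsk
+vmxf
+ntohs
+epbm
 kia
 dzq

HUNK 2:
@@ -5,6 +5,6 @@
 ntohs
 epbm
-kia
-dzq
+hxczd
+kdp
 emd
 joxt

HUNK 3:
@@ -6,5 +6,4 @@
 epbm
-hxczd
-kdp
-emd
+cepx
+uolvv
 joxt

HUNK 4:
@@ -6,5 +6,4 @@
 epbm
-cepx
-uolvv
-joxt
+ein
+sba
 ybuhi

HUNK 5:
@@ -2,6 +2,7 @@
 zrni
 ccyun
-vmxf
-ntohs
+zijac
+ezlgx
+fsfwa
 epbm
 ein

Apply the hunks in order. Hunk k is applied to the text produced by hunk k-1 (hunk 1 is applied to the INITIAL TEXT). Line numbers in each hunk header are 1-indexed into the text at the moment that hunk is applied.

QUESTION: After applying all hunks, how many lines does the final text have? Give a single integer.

Hunk 1: at line 2 remove [gsk] add [vmxf,ntohs,epbm] -> 11 lines: gix zrni ccyun vmxf ntohs epbm kia dzq emd joxt ybuhi
Hunk 2: at line 5 remove [kia,dzq] add [hxczd,kdp] -> 11 lines: gix zrni ccyun vmxf ntohs epbm hxczd kdp emd joxt ybuhi
Hunk 3: at line 6 remove [hxczd,kdp,emd] add [cepx,uolvv] -> 10 lines: gix zrni ccyun vmxf ntohs epbm cepx uolvv joxt ybuhi
Hunk 4: at line 6 remove [cepx,uolvv,joxt] add [ein,sba] -> 9 lines: gix zrni ccyun vmxf ntohs epbm ein sba ybuhi
Hunk 5: at line 2 remove [vmxf,ntohs] add [zijac,ezlgx,fsfwa] -> 10 lines: gix zrni ccyun zijac ezlgx fsfwa epbm ein sba ybuhi
Final line count: 10

Answer: 10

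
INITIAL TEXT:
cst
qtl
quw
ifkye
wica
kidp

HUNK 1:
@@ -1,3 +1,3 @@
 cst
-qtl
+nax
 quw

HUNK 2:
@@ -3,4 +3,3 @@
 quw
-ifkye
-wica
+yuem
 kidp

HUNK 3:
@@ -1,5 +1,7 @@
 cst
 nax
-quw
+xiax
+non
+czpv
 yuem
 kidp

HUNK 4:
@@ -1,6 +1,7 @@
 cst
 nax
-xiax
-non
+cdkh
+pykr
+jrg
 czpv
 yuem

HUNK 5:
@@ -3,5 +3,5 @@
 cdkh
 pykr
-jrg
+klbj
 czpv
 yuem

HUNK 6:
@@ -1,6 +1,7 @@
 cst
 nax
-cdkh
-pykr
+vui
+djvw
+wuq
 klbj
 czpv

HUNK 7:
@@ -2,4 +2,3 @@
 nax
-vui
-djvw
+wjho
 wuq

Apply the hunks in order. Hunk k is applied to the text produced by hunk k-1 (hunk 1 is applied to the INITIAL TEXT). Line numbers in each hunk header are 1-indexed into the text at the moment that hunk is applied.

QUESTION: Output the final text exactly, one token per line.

Hunk 1: at line 1 remove [qtl] add [nax] -> 6 lines: cst nax quw ifkye wica kidp
Hunk 2: at line 3 remove [ifkye,wica] add [yuem] -> 5 lines: cst nax quw yuem kidp
Hunk 3: at line 1 remove [quw] add [xiax,non,czpv] -> 7 lines: cst nax xiax non czpv yuem kidp
Hunk 4: at line 1 remove [xiax,non] add [cdkh,pykr,jrg] -> 8 lines: cst nax cdkh pykr jrg czpv yuem kidp
Hunk 5: at line 3 remove [jrg] add [klbj] -> 8 lines: cst nax cdkh pykr klbj czpv yuem kidp
Hunk 6: at line 1 remove [cdkh,pykr] add [vui,djvw,wuq] -> 9 lines: cst nax vui djvw wuq klbj czpv yuem kidp
Hunk 7: at line 2 remove [vui,djvw] add [wjho] -> 8 lines: cst nax wjho wuq klbj czpv yuem kidp

Answer: cst
nax
wjho
wuq
klbj
czpv
yuem
kidp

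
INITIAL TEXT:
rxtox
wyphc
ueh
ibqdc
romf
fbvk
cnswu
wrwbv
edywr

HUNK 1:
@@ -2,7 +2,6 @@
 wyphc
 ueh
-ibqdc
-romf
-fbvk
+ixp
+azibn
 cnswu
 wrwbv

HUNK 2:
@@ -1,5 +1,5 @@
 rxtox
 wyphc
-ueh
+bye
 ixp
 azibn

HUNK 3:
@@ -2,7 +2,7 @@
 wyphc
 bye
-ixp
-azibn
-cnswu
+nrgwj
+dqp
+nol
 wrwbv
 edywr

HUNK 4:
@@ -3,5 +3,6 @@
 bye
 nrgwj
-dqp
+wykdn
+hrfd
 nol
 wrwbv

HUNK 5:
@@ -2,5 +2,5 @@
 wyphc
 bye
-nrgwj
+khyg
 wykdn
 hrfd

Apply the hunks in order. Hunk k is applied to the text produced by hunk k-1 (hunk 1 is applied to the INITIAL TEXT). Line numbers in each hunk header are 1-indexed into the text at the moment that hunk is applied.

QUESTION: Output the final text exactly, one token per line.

Answer: rxtox
wyphc
bye
khyg
wykdn
hrfd
nol
wrwbv
edywr

Derivation:
Hunk 1: at line 2 remove [ibqdc,romf,fbvk] add [ixp,azibn] -> 8 lines: rxtox wyphc ueh ixp azibn cnswu wrwbv edywr
Hunk 2: at line 1 remove [ueh] add [bye] -> 8 lines: rxtox wyphc bye ixp azibn cnswu wrwbv edywr
Hunk 3: at line 2 remove [ixp,azibn,cnswu] add [nrgwj,dqp,nol] -> 8 lines: rxtox wyphc bye nrgwj dqp nol wrwbv edywr
Hunk 4: at line 3 remove [dqp] add [wykdn,hrfd] -> 9 lines: rxtox wyphc bye nrgwj wykdn hrfd nol wrwbv edywr
Hunk 5: at line 2 remove [nrgwj] add [khyg] -> 9 lines: rxtox wyphc bye khyg wykdn hrfd nol wrwbv edywr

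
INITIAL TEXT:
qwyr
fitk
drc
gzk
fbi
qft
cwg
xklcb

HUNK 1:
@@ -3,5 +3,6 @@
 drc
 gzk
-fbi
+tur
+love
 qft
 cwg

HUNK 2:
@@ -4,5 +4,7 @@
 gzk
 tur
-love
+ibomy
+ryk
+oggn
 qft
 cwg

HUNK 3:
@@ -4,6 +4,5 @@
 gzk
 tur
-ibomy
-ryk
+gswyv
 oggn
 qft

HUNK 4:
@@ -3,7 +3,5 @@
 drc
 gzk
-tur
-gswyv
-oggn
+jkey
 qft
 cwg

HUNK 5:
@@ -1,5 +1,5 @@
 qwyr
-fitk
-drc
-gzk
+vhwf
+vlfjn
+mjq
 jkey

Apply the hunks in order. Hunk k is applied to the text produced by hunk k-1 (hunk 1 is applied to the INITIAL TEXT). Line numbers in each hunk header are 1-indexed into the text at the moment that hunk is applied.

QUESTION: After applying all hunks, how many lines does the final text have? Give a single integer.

Answer: 8

Derivation:
Hunk 1: at line 3 remove [fbi] add [tur,love] -> 9 lines: qwyr fitk drc gzk tur love qft cwg xklcb
Hunk 2: at line 4 remove [love] add [ibomy,ryk,oggn] -> 11 lines: qwyr fitk drc gzk tur ibomy ryk oggn qft cwg xklcb
Hunk 3: at line 4 remove [ibomy,ryk] add [gswyv] -> 10 lines: qwyr fitk drc gzk tur gswyv oggn qft cwg xklcb
Hunk 4: at line 3 remove [tur,gswyv,oggn] add [jkey] -> 8 lines: qwyr fitk drc gzk jkey qft cwg xklcb
Hunk 5: at line 1 remove [fitk,drc,gzk] add [vhwf,vlfjn,mjq] -> 8 lines: qwyr vhwf vlfjn mjq jkey qft cwg xklcb
Final line count: 8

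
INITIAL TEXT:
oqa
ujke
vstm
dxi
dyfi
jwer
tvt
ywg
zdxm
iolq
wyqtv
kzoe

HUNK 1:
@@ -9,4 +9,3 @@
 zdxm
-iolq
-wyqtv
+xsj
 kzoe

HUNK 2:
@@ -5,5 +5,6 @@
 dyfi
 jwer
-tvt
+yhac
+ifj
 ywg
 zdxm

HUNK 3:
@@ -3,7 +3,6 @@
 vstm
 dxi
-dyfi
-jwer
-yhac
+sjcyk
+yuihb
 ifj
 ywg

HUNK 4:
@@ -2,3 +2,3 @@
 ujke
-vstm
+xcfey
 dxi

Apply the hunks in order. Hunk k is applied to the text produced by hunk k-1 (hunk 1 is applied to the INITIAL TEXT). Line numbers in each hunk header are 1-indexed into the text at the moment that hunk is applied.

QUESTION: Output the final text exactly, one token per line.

Hunk 1: at line 9 remove [iolq,wyqtv] add [xsj] -> 11 lines: oqa ujke vstm dxi dyfi jwer tvt ywg zdxm xsj kzoe
Hunk 2: at line 5 remove [tvt] add [yhac,ifj] -> 12 lines: oqa ujke vstm dxi dyfi jwer yhac ifj ywg zdxm xsj kzoe
Hunk 3: at line 3 remove [dyfi,jwer,yhac] add [sjcyk,yuihb] -> 11 lines: oqa ujke vstm dxi sjcyk yuihb ifj ywg zdxm xsj kzoe
Hunk 4: at line 2 remove [vstm] add [xcfey] -> 11 lines: oqa ujke xcfey dxi sjcyk yuihb ifj ywg zdxm xsj kzoe

Answer: oqa
ujke
xcfey
dxi
sjcyk
yuihb
ifj
ywg
zdxm
xsj
kzoe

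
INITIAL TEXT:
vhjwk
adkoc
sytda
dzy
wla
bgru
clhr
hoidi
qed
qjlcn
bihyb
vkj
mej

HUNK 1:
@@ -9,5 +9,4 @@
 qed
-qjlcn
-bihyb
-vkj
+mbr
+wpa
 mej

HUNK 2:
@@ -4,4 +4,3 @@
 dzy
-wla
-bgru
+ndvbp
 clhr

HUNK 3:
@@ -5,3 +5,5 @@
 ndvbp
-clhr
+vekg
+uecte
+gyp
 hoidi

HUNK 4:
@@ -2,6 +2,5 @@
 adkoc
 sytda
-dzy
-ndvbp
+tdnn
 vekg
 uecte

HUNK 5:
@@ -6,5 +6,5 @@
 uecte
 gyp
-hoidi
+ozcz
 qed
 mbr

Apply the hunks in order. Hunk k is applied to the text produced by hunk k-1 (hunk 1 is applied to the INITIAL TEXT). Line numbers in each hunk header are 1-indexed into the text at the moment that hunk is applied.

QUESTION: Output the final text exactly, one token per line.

Answer: vhjwk
adkoc
sytda
tdnn
vekg
uecte
gyp
ozcz
qed
mbr
wpa
mej

Derivation:
Hunk 1: at line 9 remove [qjlcn,bihyb,vkj] add [mbr,wpa] -> 12 lines: vhjwk adkoc sytda dzy wla bgru clhr hoidi qed mbr wpa mej
Hunk 2: at line 4 remove [wla,bgru] add [ndvbp] -> 11 lines: vhjwk adkoc sytda dzy ndvbp clhr hoidi qed mbr wpa mej
Hunk 3: at line 5 remove [clhr] add [vekg,uecte,gyp] -> 13 lines: vhjwk adkoc sytda dzy ndvbp vekg uecte gyp hoidi qed mbr wpa mej
Hunk 4: at line 2 remove [dzy,ndvbp] add [tdnn] -> 12 lines: vhjwk adkoc sytda tdnn vekg uecte gyp hoidi qed mbr wpa mej
Hunk 5: at line 6 remove [hoidi] add [ozcz] -> 12 lines: vhjwk adkoc sytda tdnn vekg uecte gyp ozcz qed mbr wpa mej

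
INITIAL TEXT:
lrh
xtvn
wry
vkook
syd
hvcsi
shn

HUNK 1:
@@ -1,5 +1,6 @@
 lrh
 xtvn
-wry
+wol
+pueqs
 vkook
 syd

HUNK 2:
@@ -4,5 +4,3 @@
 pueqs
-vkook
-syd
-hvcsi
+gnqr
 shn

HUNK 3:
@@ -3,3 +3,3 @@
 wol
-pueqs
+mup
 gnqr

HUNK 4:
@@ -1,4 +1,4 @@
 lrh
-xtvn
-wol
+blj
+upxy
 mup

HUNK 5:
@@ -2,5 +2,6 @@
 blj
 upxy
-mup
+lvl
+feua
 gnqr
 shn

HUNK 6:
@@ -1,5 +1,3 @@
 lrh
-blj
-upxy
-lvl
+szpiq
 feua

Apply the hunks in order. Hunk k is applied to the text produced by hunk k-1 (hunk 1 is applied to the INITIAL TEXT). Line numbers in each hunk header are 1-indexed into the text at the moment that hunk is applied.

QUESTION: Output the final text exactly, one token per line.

Answer: lrh
szpiq
feua
gnqr
shn

Derivation:
Hunk 1: at line 1 remove [wry] add [wol,pueqs] -> 8 lines: lrh xtvn wol pueqs vkook syd hvcsi shn
Hunk 2: at line 4 remove [vkook,syd,hvcsi] add [gnqr] -> 6 lines: lrh xtvn wol pueqs gnqr shn
Hunk 3: at line 3 remove [pueqs] add [mup] -> 6 lines: lrh xtvn wol mup gnqr shn
Hunk 4: at line 1 remove [xtvn,wol] add [blj,upxy] -> 6 lines: lrh blj upxy mup gnqr shn
Hunk 5: at line 2 remove [mup] add [lvl,feua] -> 7 lines: lrh blj upxy lvl feua gnqr shn
Hunk 6: at line 1 remove [blj,upxy,lvl] add [szpiq] -> 5 lines: lrh szpiq feua gnqr shn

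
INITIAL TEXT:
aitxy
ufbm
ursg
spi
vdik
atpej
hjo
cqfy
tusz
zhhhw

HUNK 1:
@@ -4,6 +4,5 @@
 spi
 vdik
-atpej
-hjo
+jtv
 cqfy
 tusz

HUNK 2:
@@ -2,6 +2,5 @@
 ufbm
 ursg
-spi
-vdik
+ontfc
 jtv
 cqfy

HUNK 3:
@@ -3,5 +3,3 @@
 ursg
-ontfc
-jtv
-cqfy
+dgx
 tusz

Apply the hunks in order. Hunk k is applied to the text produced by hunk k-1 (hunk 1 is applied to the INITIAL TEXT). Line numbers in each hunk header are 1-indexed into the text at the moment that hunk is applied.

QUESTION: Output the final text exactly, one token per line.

Hunk 1: at line 4 remove [atpej,hjo] add [jtv] -> 9 lines: aitxy ufbm ursg spi vdik jtv cqfy tusz zhhhw
Hunk 2: at line 2 remove [spi,vdik] add [ontfc] -> 8 lines: aitxy ufbm ursg ontfc jtv cqfy tusz zhhhw
Hunk 3: at line 3 remove [ontfc,jtv,cqfy] add [dgx] -> 6 lines: aitxy ufbm ursg dgx tusz zhhhw

Answer: aitxy
ufbm
ursg
dgx
tusz
zhhhw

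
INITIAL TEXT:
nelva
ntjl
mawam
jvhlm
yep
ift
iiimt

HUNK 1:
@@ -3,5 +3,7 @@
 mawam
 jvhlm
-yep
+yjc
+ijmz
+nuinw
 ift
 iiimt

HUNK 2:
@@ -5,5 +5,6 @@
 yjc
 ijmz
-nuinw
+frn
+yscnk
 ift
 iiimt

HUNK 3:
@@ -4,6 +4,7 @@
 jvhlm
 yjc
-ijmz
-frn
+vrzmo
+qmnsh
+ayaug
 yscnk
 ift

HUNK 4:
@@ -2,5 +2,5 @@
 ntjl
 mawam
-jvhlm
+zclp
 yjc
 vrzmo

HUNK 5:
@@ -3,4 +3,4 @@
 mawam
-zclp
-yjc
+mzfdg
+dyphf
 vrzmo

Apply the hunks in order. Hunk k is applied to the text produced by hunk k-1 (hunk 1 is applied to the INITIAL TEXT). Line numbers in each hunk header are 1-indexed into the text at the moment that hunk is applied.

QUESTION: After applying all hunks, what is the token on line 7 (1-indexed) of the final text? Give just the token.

Hunk 1: at line 3 remove [yep] add [yjc,ijmz,nuinw] -> 9 lines: nelva ntjl mawam jvhlm yjc ijmz nuinw ift iiimt
Hunk 2: at line 5 remove [nuinw] add [frn,yscnk] -> 10 lines: nelva ntjl mawam jvhlm yjc ijmz frn yscnk ift iiimt
Hunk 3: at line 4 remove [ijmz,frn] add [vrzmo,qmnsh,ayaug] -> 11 lines: nelva ntjl mawam jvhlm yjc vrzmo qmnsh ayaug yscnk ift iiimt
Hunk 4: at line 2 remove [jvhlm] add [zclp] -> 11 lines: nelva ntjl mawam zclp yjc vrzmo qmnsh ayaug yscnk ift iiimt
Hunk 5: at line 3 remove [zclp,yjc] add [mzfdg,dyphf] -> 11 lines: nelva ntjl mawam mzfdg dyphf vrzmo qmnsh ayaug yscnk ift iiimt
Final line 7: qmnsh

Answer: qmnsh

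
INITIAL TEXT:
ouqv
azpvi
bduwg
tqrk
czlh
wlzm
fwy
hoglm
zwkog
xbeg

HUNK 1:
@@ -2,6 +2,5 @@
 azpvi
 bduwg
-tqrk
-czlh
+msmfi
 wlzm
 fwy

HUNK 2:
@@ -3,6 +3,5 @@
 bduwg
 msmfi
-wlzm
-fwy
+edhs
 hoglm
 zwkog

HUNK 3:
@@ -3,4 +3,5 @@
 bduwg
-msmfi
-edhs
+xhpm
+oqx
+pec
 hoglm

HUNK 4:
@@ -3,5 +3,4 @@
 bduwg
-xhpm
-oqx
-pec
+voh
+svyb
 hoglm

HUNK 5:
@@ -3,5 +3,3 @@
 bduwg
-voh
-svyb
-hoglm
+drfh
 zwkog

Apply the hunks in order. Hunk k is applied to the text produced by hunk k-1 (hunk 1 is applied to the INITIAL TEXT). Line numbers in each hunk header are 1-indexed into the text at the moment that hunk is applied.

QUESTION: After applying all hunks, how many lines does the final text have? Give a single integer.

Hunk 1: at line 2 remove [tqrk,czlh] add [msmfi] -> 9 lines: ouqv azpvi bduwg msmfi wlzm fwy hoglm zwkog xbeg
Hunk 2: at line 3 remove [wlzm,fwy] add [edhs] -> 8 lines: ouqv azpvi bduwg msmfi edhs hoglm zwkog xbeg
Hunk 3: at line 3 remove [msmfi,edhs] add [xhpm,oqx,pec] -> 9 lines: ouqv azpvi bduwg xhpm oqx pec hoglm zwkog xbeg
Hunk 4: at line 3 remove [xhpm,oqx,pec] add [voh,svyb] -> 8 lines: ouqv azpvi bduwg voh svyb hoglm zwkog xbeg
Hunk 5: at line 3 remove [voh,svyb,hoglm] add [drfh] -> 6 lines: ouqv azpvi bduwg drfh zwkog xbeg
Final line count: 6

Answer: 6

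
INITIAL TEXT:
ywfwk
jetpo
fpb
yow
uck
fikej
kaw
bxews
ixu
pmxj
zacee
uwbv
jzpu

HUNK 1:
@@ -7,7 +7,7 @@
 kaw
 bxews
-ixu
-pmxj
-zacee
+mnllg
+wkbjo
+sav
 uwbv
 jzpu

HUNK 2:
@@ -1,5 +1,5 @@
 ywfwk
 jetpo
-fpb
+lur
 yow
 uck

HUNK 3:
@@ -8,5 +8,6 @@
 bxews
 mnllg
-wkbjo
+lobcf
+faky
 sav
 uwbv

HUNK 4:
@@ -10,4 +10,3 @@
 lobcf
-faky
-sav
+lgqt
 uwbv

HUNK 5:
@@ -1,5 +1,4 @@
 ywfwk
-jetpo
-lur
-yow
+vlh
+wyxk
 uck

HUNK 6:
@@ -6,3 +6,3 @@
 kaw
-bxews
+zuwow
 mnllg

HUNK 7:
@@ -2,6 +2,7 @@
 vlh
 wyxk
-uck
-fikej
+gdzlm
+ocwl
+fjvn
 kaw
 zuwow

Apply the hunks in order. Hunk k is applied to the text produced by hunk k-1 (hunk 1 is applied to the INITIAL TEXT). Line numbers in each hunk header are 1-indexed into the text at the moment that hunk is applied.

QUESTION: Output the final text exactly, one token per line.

Hunk 1: at line 7 remove [ixu,pmxj,zacee] add [mnllg,wkbjo,sav] -> 13 lines: ywfwk jetpo fpb yow uck fikej kaw bxews mnllg wkbjo sav uwbv jzpu
Hunk 2: at line 1 remove [fpb] add [lur] -> 13 lines: ywfwk jetpo lur yow uck fikej kaw bxews mnllg wkbjo sav uwbv jzpu
Hunk 3: at line 8 remove [wkbjo] add [lobcf,faky] -> 14 lines: ywfwk jetpo lur yow uck fikej kaw bxews mnllg lobcf faky sav uwbv jzpu
Hunk 4: at line 10 remove [faky,sav] add [lgqt] -> 13 lines: ywfwk jetpo lur yow uck fikej kaw bxews mnllg lobcf lgqt uwbv jzpu
Hunk 5: at line 1 remove [jetpo,lur,yow] add [vlh,wyxk] -> 12 lines: ywfwk vlh wyxk uck fikej kaw bxews mnllg lobcf lgqt uwbv jzpu
Hunk 6: at line 6 remove [bxews] add [zuwow] -> 12 lines: ywfwk vlh wyxk uck fikej kaw zuwow mnllg lobcf lgqt uwbv jzpu
Hunk 7: at line 2 remove [uck,fikej] add [gdzlm,ocwl,fjvn] -> 13 lines: ywfwk vlh wyxk gdzlm ocwl fjvn kaw zuwow mnllg lobcf lgqt uwbv jzpu

Answer: ywfwk
vlh
wyxk
gdzlm
ocwl
fjvn
kaw
zuwow
mnllg
lobcf
lgqt
uwbv
jzpu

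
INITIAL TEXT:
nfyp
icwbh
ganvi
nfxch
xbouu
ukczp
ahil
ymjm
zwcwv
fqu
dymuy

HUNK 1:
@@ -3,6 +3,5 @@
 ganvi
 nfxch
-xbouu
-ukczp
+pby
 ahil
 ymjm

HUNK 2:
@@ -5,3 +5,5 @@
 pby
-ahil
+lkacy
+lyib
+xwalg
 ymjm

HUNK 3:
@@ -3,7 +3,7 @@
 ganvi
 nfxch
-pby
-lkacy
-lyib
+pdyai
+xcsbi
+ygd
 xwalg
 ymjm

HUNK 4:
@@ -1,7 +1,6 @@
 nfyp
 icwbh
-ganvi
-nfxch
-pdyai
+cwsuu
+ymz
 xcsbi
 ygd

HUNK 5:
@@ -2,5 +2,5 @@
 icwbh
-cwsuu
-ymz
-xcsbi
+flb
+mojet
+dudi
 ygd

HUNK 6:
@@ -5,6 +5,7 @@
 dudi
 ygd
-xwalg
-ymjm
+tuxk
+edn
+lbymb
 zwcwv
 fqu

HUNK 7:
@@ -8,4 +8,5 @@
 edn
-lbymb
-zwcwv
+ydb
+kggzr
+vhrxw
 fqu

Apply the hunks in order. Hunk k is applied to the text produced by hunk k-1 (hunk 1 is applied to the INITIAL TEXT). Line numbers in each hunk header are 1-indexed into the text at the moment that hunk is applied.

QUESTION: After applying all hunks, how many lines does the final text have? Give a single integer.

Hunk 1: at line 3 remove [xbouu,ukczp] add [pby] -> 10 lines: nfyp icwbh ganvi nfxch pby ahil ymjm zwcwv fqu dymuy
Hunk 2: at line 5 remove [ahil] add [lkacy,lyib,xwalg] -> 12 lines: nfyp icwbh ganvi nfxch pby lkacy lyib xwalg ymjm zwcwv fqu dymuy
Hunk 3: at line 3 remove [pby,lkacy,lyib] add [pdyai,xcsbi,ygd] -> 12 lines: nfyp icwbh ganvi nfxch pdyai xcsbi ygd xwalg ymjm zwcwv fqu dymuy
Hunk 4: at line 1 remove [ganvi,nfxch,pdyai] add [cwsuu,ymz] -> 11 lines: nfyp icwbh cwsuu ymz xcsbi ygd xwalg ymjm zwcwv fqu dymuy
Hunk 5: at line 2 remove [cwsuu,ymz,xcsbi] add [flb,mojet,dudi] -> 11 lines: nfyp icwbh flb mojet dudi ygd xwalg ymjm zwcwv fqu dymuy
Hunk 6: at line 5 remove [xwalg,ymjm] add [tuxk,edn,lbymb] -> 12 lines: nfyp icwbh flb mojet dudi ygd tuxk edn lbymb zwcwv fqu dymuy
Hunk 7: at line 8 remove [lbymb,zwcwv] add [ydb,kggzr,vhrxw] -> 13 lines: nfyp icwbh flb mojet dudi ygd tuxk edn ydb kggzr vhrxw fqu dymuy
Final line count: 13

Answer: 13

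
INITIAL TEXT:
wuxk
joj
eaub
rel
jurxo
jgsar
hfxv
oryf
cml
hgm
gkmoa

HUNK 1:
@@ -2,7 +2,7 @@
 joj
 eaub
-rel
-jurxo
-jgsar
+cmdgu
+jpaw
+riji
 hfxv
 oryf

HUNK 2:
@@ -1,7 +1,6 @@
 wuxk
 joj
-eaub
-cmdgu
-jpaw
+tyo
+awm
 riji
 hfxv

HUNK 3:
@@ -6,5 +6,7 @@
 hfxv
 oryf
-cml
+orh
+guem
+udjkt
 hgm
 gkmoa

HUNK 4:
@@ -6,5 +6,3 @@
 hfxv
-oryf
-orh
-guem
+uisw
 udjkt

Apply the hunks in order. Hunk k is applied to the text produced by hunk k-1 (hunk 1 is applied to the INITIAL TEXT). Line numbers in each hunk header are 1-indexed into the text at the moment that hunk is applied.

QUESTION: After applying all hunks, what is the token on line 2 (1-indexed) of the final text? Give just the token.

Answer: joj

Derivation:
Hunk 1: at line 2 remove [rel,jurxo,jgsar] add [cmdgu,jpaw,riji] -> 11 lines: wuxk joj eaub cmdgu jpaw riji hfxv oryf cml hgm gkmoa
Hunk 2: at line 1 remove [eaub,cmdgu,jpaw] add [tyo,awm] -> 10 lines: wuxk joj tyo awm riji hfxv oryf cml hgm gkmoa
Hunk 3: at line 6 remove [cml] add [orh,guem,udjkt] -> 12 lines: wuxk joj tyo awm riji hfxv oryf orh guem udjkt hgm gkmoa
Hunk 4: at line 6 remove [oryf,orh,guem] add [uisw] -> 10 lines: wuxk joj tyo awm riji hfxv uisw udjkt hgm gkmoa
Final line 2: joj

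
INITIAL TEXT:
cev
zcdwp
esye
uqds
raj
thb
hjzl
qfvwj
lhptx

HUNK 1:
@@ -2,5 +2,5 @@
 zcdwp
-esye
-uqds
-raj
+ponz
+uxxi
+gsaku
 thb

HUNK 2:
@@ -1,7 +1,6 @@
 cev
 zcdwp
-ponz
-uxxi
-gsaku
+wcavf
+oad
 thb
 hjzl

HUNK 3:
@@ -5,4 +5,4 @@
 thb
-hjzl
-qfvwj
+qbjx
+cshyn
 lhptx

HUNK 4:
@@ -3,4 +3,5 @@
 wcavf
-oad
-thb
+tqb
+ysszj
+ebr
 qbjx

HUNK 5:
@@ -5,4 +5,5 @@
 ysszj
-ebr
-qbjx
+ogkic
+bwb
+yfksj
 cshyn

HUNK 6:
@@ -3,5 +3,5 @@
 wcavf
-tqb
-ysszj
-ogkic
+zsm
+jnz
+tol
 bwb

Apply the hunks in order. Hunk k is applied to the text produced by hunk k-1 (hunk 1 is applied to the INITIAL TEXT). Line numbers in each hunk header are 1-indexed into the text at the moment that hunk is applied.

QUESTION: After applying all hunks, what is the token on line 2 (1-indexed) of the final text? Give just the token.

Hunk 1: at line 2 remove [esye,uqds,raj] add [ponz,uxxi,gsaku] -> 9 lines: cev zcdwp ponz uxxi gsaku thb hjzl qfvwj lhptx
Hunk 2: at line 1 remove [ponz,uxxi,gsaku] add [wcavf,oad] -> 8 lines: cev zcdwp wcavf oad thb hjzl qfvwj lhptx
Hunk 3: at line 5 remove [hjzl,qfvwj] add [qbjx,cshyn] -> 8 lines: cev zcdwp wcavf oad thb qbjx cshyn lhptx
Hunk 4: at line 3 remove [oad,thb] add [tqb,ysszj,ebr] -> 9 lines: cev zcdwp wcavf tqb ysszj ebr qbjx cshyn lhptx
Hunk 5: at line 5 remove [ebr,qbjx] add [ogkic,bwb,yfksj] -> 10 lines: cev zcdwp wcavf tqb ysszj ogkic bwb yfksj cshyn lhptx
Hunk 6: at line 3 remove [tqb,ysszj,ogkic] add [zsm,jnz,tol] -> 10 lines: cev zcdwp wcavf zsm jnz tol bwb yfksj cshyn lhptx
Final line 2: zcdwp

Answer: zcdwp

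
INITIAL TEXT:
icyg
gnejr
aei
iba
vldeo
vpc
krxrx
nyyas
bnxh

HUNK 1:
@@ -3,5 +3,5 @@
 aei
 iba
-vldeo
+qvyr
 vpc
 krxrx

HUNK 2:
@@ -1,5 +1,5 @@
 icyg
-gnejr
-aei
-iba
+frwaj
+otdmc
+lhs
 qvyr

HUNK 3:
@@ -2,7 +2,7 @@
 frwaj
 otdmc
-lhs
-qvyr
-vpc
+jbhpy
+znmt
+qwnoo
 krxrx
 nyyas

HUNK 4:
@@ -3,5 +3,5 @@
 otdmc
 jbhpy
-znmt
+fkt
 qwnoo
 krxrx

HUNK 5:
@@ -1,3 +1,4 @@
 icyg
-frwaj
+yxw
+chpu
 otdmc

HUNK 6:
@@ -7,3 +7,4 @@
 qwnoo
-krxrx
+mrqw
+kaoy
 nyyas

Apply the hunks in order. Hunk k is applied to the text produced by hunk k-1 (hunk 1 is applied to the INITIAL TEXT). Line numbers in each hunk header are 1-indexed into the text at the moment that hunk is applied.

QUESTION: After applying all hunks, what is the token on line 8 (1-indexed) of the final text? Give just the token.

Hunk 1: at line 3 remove [vldeo] add [qvyr] -> 9 lines: icyg gnejr aei iba qvyr vpc krxrx nyyas bnxh
Hunk 2: at line 1 remove [gnejr,aei,iba] add [frwaj,otdmc,lhs] -> 9 lines: icyg frwaj otdmc lhs qvyr vpc krxrx nyyas bnxh
Hunk 3: at line 2 remove [lhs,qvyr,vpc] add [jbhpy,znmt,qwnoo] -> 9 lines: icyg frwaj otdmc jbhpy znmt qwnoo krxrx nyyas bnxh
Hunk 4: at line 3 remove [znmt] add [fkt] -> 9 lines: icyg frwaj otdmc jbhpy fkt qwnoo krxrx nyyas bnxh
Hunk 5: at line 1 remove [frwaj] add [yxw,chpu] -> 10 lines: icyg yxw chpu otdmc jbhpy fkt qwnoo krxrx nyyas bnxh
Hunk 6: at line 7 remove [krxrx] add [mrqw,kaoy] -> 11 lines: icyg yxw chpu otdmc jbhpy fkt qwnoo mrqw kaoy nyyas bnxh
Final line 8: mrqw

Answer: mrqw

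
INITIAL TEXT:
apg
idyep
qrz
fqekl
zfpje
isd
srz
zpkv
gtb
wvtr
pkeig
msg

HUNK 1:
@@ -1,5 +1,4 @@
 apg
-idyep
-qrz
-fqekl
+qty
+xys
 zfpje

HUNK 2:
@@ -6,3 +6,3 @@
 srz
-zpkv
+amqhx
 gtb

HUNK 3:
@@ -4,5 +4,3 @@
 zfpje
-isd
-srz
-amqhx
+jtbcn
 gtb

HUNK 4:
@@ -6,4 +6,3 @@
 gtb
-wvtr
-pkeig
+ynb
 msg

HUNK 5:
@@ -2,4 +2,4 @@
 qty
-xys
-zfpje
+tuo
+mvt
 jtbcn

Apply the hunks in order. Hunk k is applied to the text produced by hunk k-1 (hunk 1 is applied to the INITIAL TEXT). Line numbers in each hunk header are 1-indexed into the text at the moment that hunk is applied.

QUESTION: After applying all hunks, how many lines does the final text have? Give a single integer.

Answer: 8

Derivation:
Hunk 1: at line 1 remove [idyep,qrz,fqekl] add [qty,xys] -> 11 lines: apg qty xys zfpje isd srz zpkv gtb wvtr pkeig msg
Hunk 2: at line 6 remove [zpkv] add [amqhx] -> 11 lines: apg qty xys zfpje isd srz amqhx gtb wvtr pkeig msg
Hunk 3: at line 4 remove [isd,srz,amqhx] add [jtbcn] -> 9 lines: apg qty xys zfpje jtbcn gtb wvtr pkeig msg
Hunk 4: at line 6 remove [wvtr,pkeig] add [ynb] -> 8 lines: apg qty xys zfpje jtbcn gtb ynb msg
Hunk 5: at line 2 remove [xys,zfpje] add [tuo,mvt] -> 8 lines: apg qty tuo mvt jtbcn gtb ynb msg
Final line count: 8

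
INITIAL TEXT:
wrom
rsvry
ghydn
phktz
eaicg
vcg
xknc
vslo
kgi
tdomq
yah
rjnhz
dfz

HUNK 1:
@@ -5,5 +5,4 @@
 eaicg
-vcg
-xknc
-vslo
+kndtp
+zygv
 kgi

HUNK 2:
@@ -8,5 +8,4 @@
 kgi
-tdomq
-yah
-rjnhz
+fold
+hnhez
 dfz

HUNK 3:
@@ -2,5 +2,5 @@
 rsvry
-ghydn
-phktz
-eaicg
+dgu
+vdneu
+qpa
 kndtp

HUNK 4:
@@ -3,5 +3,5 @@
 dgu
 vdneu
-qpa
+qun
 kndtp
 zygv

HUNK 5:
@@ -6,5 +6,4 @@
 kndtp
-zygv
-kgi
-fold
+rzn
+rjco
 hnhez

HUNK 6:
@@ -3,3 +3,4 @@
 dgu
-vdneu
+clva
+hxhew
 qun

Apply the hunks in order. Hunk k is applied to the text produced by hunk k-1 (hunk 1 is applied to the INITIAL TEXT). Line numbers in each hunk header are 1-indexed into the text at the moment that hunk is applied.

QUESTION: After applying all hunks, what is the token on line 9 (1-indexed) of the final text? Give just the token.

Hunk 1: at line 5 remove [vcg,xknc,vslo] add [kndtp,zygv] -> 12 lines: wrom rsvry ghydn phktz eaicg kndtp zygv kgi tdomq yah rjnhz dfz
Hunk 2: at line 8 remove [tdomq,yah,rjnhz] add [fold,hnhez] -> 11 lines: wrom rsvry ghydn phktz eaicg kndtp zygv kgi fold hnhez dfz
Hunk 3: at line 2 remove [ghydn,phktz,eaicg] add [dgu,vdneu,qpa] -> 11 lines: wrom rsvry dgu vdneu qpa kndtp zygv kgi fold hnhez dfz
Hunk 4: at line 3 remove [qpa] add [qun] -> 11 lines: wrom rsvry dgu vdneu qun kndtp zygv kgi fold hnhez dfz
Hunk 5: at line 6 remove [zygv,kgi,fold] add [rzn,rjco] -> 10 lines: wrom rsvry dgu vdneu qun kndtp rzn rjco hnhez dfz
Hunk 6: at line 3 remove [vdneu] add [clva,hxhew] -> 11 lines: wrom rsvry dgu clva hxhew qun kndtp rzn rjco hnhez dfz
Final line 9: rjco

Answer: rjco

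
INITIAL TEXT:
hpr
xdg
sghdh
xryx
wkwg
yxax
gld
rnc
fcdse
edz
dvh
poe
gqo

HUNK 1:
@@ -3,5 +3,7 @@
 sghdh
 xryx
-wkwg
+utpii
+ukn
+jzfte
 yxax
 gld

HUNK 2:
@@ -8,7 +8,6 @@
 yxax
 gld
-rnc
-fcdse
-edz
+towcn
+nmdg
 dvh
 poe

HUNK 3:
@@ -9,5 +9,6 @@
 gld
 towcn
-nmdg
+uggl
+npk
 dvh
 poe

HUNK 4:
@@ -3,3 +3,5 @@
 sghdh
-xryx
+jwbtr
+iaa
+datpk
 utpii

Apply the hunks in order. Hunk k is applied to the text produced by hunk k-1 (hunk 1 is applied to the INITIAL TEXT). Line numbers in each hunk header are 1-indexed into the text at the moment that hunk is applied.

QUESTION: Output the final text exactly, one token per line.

Answer: hpr
xdg
sghdh
jwbtr
iaa
datpk
utpii
ukn
jzfte
yxax
gld
towcn
uggl
npk
dvh
poe
gqo

Derivation:
Hunk 1: at line 3 remove [wkwg] add [utpii,ukn,jzfte] -> 15 lines: hpr xdg sghdh xryx utpii ukn jzfte yxax gld rnc fcdse edz dvh poe gqo
Hunk 2: at line 8 remove [rnc,fcdse,edz] add [towcn,nmdg] -> 14 lines: hpr xdg sghdh xryx utpii ukn jzfte yxax gld towcn nmdg dvh poe gqo
Hunk 3: at line 9 remove [nmdg] add [uggl,npk] -> 15 lines: hpr xdg sghdh xryx utpii ukn jzfte yxax gld towcn uggl npk dvh poe gqo
Hunk 4: at line 3 remove [xryx] add [jwbtr,iaa,datpk] -> 17 lines: hpr xdg sghdh jwbtr iaa datpk utpii ukn jzfte yxax gld towcn uggl npk dvh poe gqo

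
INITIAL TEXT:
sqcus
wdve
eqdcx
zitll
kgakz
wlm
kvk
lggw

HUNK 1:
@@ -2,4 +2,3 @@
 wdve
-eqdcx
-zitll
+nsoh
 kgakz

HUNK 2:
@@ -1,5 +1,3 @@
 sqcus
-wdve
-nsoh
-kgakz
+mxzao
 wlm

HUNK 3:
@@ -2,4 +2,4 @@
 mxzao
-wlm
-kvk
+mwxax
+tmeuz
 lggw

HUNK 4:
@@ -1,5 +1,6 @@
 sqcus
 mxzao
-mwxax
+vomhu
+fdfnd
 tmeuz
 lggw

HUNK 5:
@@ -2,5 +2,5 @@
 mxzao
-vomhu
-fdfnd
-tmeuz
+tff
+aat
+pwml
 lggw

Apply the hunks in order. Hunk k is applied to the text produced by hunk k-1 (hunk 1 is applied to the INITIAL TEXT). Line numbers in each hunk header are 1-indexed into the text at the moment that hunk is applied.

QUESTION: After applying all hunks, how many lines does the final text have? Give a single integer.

Hunk 1: at line 2 remove [eqdcx,zitll] add [nsoh] -> 7 lines: sqcus wdve nsoh kgakz wlm kvk lggw
Hunk 2: at line 1 remove [wdve,nsoh,kgakz] add [mxzao] -> 5 lines: sqcus mxzao wlm kvk lggw
Hunk 3: at line 2 remove [wlm,kvk] add [mwxax,tmeuz] -> 5 lines: sqcus mxzao mwxax tmeuz lggw
Hunk 4: at line 1 remove [mwxax] add [vomhu,fdfnd] -> 6 lines: sqcus mxzao vomhu fdfnd tmeuz lggw
Hunk 5: at line 2 remove [vomhu,fdfnd,tmeuz] add [tff,aat,pwml] -> 6 lines: sqcus mxzao tff aat pwml lggw
Final line count: 6

Answer: 6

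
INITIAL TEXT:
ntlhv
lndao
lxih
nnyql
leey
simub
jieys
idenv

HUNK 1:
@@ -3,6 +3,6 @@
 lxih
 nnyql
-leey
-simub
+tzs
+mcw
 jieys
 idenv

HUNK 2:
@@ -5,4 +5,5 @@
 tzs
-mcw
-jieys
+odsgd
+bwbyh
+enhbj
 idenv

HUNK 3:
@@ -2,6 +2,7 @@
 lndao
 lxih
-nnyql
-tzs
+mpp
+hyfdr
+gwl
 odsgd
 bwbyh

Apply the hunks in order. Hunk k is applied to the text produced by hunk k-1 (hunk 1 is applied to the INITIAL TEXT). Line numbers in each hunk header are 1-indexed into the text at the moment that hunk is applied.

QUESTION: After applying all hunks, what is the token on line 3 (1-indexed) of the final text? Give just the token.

Hunk 1: at line 3 remove [leey,simub] add [tzs,mcw] -> 8 lines: ntlhv lndao lxih nnyql tzs mcw jieys idenv
Hunk 2: at line 5 remove [mcw,jieys] add [odsgd,bwbyh,enhbj] -> 9 lines: ntlhv lndao lxih nnyql tzs odsgd bwbyh enhbj idenv
Hunk 3: at line 2 remove [nnyql,tzs] add [mpp,hyfdr,gwl] -> 10 lines: ntlhv lndao lxih mpp hyfdr gwl odsgd bwbyh enhbj idenv
Final line 3: lxih

Answer: lxih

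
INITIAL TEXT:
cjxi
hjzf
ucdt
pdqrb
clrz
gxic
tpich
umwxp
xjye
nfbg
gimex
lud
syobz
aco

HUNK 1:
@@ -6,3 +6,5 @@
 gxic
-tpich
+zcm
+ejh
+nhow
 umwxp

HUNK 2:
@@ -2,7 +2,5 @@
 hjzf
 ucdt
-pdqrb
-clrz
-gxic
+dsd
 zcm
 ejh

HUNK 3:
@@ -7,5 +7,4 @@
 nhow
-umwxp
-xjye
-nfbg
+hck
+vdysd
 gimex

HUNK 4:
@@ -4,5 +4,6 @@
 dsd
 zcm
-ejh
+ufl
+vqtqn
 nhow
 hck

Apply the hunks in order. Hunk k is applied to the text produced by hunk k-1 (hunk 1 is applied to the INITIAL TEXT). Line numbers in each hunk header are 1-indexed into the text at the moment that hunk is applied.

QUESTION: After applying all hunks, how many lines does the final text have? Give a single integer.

Answer: 14

Derivation:
Hunk 1: at line 6 remove [tpich] add [zcm,ejh,nhow] -> 16 lines: cjxi hjzf ucdt pdqrb clrz gxic zcm ejh nhow umwxp xjye nfbg gimex lud syobz aco
Hunk 2: at line 2 remove [pdqrb,clrz,gxic] add [dsd] -> 14 lines: cjxi hjzf ucdt dsd zcm ejh nhow umwxp xjye nfbg gimex lud syobz aco
Hunk 3: at line 7 remove [umwxp,xjye,nfbg] add [hck,vdysd] -> 13 lines: cjxi hjzf ucdt dsd zcm ejh nhow hck vdysd gimex lud syobz aco
Hunk 4: at line 4 remove [ejh] add [ufl,vqtqn] -> 14 lines: cjxi hjzf ucdt dsd zcm ufl vqtqn nhow hck vdysd gimex lud syobz aco
Final line count: 14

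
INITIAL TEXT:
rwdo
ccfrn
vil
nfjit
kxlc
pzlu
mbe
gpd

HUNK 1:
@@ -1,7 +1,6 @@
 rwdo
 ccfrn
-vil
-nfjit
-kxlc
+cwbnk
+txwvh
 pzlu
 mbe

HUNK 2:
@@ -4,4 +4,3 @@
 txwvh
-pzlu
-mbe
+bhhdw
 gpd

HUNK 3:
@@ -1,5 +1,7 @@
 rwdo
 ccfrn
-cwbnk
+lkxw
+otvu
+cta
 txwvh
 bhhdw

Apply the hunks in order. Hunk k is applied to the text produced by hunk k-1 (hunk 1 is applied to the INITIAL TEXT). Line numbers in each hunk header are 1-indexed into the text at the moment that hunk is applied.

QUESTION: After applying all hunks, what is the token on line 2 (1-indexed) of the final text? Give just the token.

Hunk 1: at line 1 remove [vil,nfjit,kxlc] add [cwbnk,txwvh] -> 7 lines: rwdo ccfrn cwbnk txwvh pzlu mbe gpd
Hunk 2: at line 4 remove [pzlu,mbe] add [bhhdw] -> 6 lines: rwdo ccfrn cwbnk txwvh bhhdw gpd
Hunk 3: at line 1 remove [cwbnk] add [lkxw,otvu,cta] -> 8 lines: rwdo ccfrn lkxw otvu cta txwvh bhhdw gpd
Final line 2: ccfrn

Answer: ccfrn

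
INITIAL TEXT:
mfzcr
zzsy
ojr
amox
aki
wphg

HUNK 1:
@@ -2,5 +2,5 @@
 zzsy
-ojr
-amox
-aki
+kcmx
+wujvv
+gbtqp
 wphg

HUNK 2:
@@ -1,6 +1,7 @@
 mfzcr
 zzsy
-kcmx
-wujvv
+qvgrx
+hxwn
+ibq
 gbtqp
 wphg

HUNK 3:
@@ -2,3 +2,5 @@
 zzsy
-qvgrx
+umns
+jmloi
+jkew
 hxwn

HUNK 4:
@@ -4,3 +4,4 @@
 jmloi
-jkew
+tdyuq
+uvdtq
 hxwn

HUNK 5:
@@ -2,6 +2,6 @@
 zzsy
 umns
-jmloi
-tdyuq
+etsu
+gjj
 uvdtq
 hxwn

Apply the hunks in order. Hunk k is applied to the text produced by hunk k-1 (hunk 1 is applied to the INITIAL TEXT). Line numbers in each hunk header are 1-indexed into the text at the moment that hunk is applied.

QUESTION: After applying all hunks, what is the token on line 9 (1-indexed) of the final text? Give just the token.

Answer: gbtqp

Derivation:
Hunk 1: at line 2 remove [ojr,amox,aki] add [kcmx,wujvv,gbtqp] -> 6 lines: mfzcr zzsy kcmx wujvv gbtqp wphg
Hunk 2: at line 1 remove [kcmx,wujvv] add [qvgrx,hxwn,ibq] -> 7 lines: mfzcr zzsy qvgrx hxwn ibq gbtqp wphg
Hunk 3: at line 2 remove [qvgrx] add [umns,jmloi,jkew] -> 9 lines: mfzcr zzsy umns jmloi jkew hxwn ibq gbtqp wphg
Hunk 4: at line 4 remove [jkew] add [tdyuq,uvdtq] -> 10 lines: mfzcr zzsy umns jmloi tdyuq uvdtq hxwn ibq gbtqp wphg
Hunk 5: at line 2 remove [jmloi,tdyuq] add [etsu,gjj] -> 10 lines: mfzcr zzsy umns etsu gjj uvdtq hxwn ibq gbtqp wphg
Final line 9: gbtqp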